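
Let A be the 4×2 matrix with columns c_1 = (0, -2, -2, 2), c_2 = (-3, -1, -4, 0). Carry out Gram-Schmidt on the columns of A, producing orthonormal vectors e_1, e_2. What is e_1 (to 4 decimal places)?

e_1 = (0.0000, -0.5774, -0.5774, 0.5774)

e_1 = c_1/‖c_1‖ = (0, -2, -2, 2)/3.4641 = (0.0000, -0.5774, -0.5774, 0.5774).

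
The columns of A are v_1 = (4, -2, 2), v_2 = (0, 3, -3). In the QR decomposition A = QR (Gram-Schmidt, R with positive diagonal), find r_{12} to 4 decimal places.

v_1 = (4, -2, 2); ‖v_1‖ = 4.8990, so q_1 = (0.8165, -0.4082, 0.4082).
r_{12} = q_1·v_2 = -2.4495.

r_{12} = -2.4495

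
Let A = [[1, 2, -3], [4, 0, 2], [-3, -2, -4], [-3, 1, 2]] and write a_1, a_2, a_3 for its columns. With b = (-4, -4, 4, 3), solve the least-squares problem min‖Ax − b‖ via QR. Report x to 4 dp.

x = (-1.1331, -0.9534, 0.3114)

e_1 = a_1/‖a_1‖ = (1, 4, -3, -3)/5.9161 = (0.1690, 0.6761, -0.5071, -0.5071).
r_{12} = e_1·a_2 = 0.8452.
u_2 = a_2 − 0.8452·e_1 = (1.8571, -0.5714, -1.5714, 1.4286).
‖u_2‖ = 2.8785, so e_2 = (0.6452, -0.1985, -0.5459, 0.4963).
r_{13} = e_1·a_3 = 1.8593; r_{23} = e_2·a_3 = 0.8437.
u_3 = a_3 − 1.8593·e_1 − 0.8437·e_2 = (-3.8586, 0.9103, -2.5966, 2.5241).
‖u_3‖ = 5.3695, so e_3 = (-0.7186, 0.1695, -0.4836, 0.4701).
Qᵀb = (-6.9303, -2.4815, 1.6723).
Back-substitute: x_3 = 1.6723/5.3695 = 0.3114.
x_2 = (-2.4815 − 0.8437·0.3114)/2.8785 = -0.9534.
x_1 = (-6.9303 − 0.8452·(-0.9534) − 1.8593·0.3114)/5.9161 = -1.1331.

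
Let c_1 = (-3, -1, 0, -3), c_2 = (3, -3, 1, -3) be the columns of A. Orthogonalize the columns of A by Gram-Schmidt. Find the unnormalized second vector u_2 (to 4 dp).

c_1 = (-3, -1, 0, -3); ‖c_1‖ = 4.3589, so q_1 = (-0.6882, -0.2294, 0.0000, -0.6882).
q_1·c_2 = (-0.6882)·3 + (-0.2294)·(-3) + 0.0000·1 + (-0.6882)·(-3) = 0.6882.
u_2 = c_2 − 0.6882·q_1 = (3.4737, -2.8421, 1.0000, -2.5263).

u_2 = (3.4737, -2.8421, 1.0000, -2.5263)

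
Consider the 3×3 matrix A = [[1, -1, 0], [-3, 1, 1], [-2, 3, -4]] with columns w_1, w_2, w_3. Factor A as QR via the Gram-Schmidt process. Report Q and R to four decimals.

w_1 = (1, -3, -2); ‖w_1‖ = 3.7417, so q_1 = (0.2673, -0.8018, -0.5345).
q_1·w_2 = 0.2673·(-1) + (-0.8018)·1 + (-0.5345)·3 = -2.6726.
u_2 = w_2 + 2.6726·q_1 = (-0.2857, -1.1429, 1.5714).
‖u_2‖ = 1.9640, so q_2 = (-0.1455, -0.5819, 0.8001).
q_1·w_3 = 0.2673·0 + (-0.8018)·1 + (-0.5345)·(-4) = 1.3363; q_2·w_3 = (-0.1455)·0 + (-0.5819)·1 + 0.8001·(-4) = -3.7824.
u_3 = w_3 − 1.3363·q_1 + 3.7824·q_2 = (-0.9074, -0.1296, -0.2593).
‖u_3‖ = 0.9526, so q_3 = (-0.9526, -0.1361, -0.2722).

Q = [[0.2673, -0.1455, -0.9526], [-0.8018, -0.5819, -0.1361], [-0.5345, 0.8001, -0.2722]], R = [[3.7417, -2.6726, 1.3363], [0.0000, 1.9640, -3.7824], [0.0000, 0.0000, 0.9526]]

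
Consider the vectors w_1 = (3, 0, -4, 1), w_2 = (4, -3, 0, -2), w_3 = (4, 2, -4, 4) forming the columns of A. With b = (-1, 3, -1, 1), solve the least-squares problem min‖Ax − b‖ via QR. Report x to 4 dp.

w_1 = (3, 0, -4, 1); ‖w_1‖ = 5.0990, so q_1 = (0.5883, 0.0000, -0.7845, 0.1961).
q_1·w_2 = 0.5883·4 + 0.0000·(-3) + (-0.7845)·0 + 0.1961·(-2) = 1.9612.
u_2 = w_2 − 1.9612·q_1 = (2.8462, -3.0000, 1.5385, -2.3846).
‖u_2‖ = 5.0154, so q_2 = (0.5675, -0.5982, 0.3067, -0.4755).
q_1·w_3 = 0.5883·4 + 0.0000·2 + (-0.7845)·(-4) + 0.1961·4 = 6.2757; q_2·w_3 = 0.5675·4 + (-0.5982)·2 + 0.3067·(-4) + (-0.4755)·4 = -2.0552.
u_3 = w_3 − 6.2757·q_1 + 2.0552·q_2 = (1.4740, 0.7706, 1.5535, 1.7920).
‖u_3‖ = 2.8968, so q_3 = (0.5088, 0.2660, 0.5363, 0.6186).
Qᵀb = (0.3922, -3.1442, 0.3716).
Back-substitute: x_3 = 0.3716/2.8968 = 0.1283.
x_2 = (-3.1442 + 2.0552·0.1283)/5.0154 = -0.5743.
x_1 = (0.3922 − 1.9612·(-0.5743) − 6.2757·0.1283)/5.0990 = 0.1399.

x = (0.1399, -0.5743, 0.1283)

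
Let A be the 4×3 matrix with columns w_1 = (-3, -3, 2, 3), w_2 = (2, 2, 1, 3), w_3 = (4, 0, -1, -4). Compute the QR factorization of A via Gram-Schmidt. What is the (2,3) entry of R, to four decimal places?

w_1 = (-3, -3, 2, 3); ‖w_1‖ = 5.5678, so q_1 = (-0.5388, -0.5388, 0.3592, 0.5388).
q_1·w_2 = (-0.5388)·2 + (-0.5388)·2 + 0.3592·1 + 0.5388·3 = -0.1796.
u_2 = w_2 + 0.1796·q_1 = (1.9032, 1.9032, 1.0645, 3.0968).
‖u_2‖ = 4.2388, so q_2 = (0.4490, 0.4490, 0.2511, 0.7306).
r_{23} = q_2·w_3 = -1.3774.

r_{23} = -1.3774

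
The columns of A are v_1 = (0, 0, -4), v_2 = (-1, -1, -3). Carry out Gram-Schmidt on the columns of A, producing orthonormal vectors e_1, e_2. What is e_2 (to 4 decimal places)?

e_2 = (-0.7071, -0.7071, 0.0000)

v_1 = (0, 0, -4); ‖v_1‖ = 4.0000, so e_1 = (0.0000, 0.0000, -1.0000).
e_1·v_2 = 0.0000·(-1) + 0.0000·(-1) + (-1.0000)·(-3) = 3.0000.
u_2 = v_2 − 3.0000·e_1 = (-1.0000, -1.0000, 0.0000).
‖u_2‖ = 1.4142, so e_2 = (-0.7071, -0.7071, 0.0000).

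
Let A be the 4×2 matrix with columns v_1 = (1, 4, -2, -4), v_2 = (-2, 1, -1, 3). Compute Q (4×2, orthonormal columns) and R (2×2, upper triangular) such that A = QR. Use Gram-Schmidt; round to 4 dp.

Q = [[0.1644, -0.4897], [0.6576, 0.5119], [-0.3288, -0.3932], [-0.6576, 0.5861]], R = [[6.0828, -1.3152], [0.0000, 3.6428]]

v_1 = (1, 4, -2, -4); ‖v_1‖ = 6.0828, so q_1 = (0.1644, 0.6576, -0.3288, -0.6576).
q_1·v_2 = 0.1644·(-2) + 0.6576·1 + (-0.3288)·(-1) + (-0.6576)·3 = -1.3152.
u_2 = v_2 + 1.3152·q_1 = (-1.7838, 1.8649, -1.4324, 2.1351).
‖u_2‖ = 3.6428, so q_2 = (-0.4897, 0.5119, -0.3932, 0.5861).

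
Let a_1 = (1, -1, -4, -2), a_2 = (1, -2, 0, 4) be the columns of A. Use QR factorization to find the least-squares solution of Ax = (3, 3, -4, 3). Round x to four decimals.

a_1 = (1, -1, -4, -2); ‖a_1‖ = 4.6904, so e_1 = (0.2132, -0.2132, -0.8528, -0.4264).
e_1·a_2 = 0.2132·1 + (-0.2132)·(-2) + (-0.8528)·0 + (-0.4264)·4 = -1.0660.
u_2 = a_2 + 1.0660·e_1 = (1.2273, -2.2273, -0.9091, 3.5455).
‖u_2‖ = 4.4569, so e_2 = (0.2754, -0.4997, -0.2040, 0.7955).
Qᵀb = (2.1320, 2.5293).
Back-substitute: x_2 = 2.5293/4.4569 = 0.5675.
x_1 = (2.1320 + 1.0660·0.5675)/4.6904 = 0.5835.

x = (0.5835, 0.5675)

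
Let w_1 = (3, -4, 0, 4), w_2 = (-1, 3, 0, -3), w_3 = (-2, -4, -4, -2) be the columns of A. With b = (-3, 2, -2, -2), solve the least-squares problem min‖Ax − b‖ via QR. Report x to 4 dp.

x = (-1.0706, -0.6824, 0.2353)

w_1 = (3, -4, 0, 4); ‖w_1‖ = 6.4031, so e_1 = (0.4685, -0.6247, 0.0000, 0.6247).
e_1·w_2 = 0.4685·(-1) + (-0.6247)·3 + 0.0000·0 + 0.6247·(-3) = -4.2167.
u_2 = w_2 + 4.2167·e_1 = (0.9756, 0.3659, 0.0000, -0.3659).
‖u_2‖ = 1.1043, so e_2 = (0.8835, 0.3313, 0.0000, -0.3313).
e_1·w_3 = 0.4685·(-2) + (-0.6247)·(-4) + 0.0000·(-4) + 0.6247·(-2) = 0.3123; e_2·w_3 = 0.8835·(-2) + 0.3313·(-4) + 0.0000·(-4) + (-0.3313)·(-2) = -2.4295.
u_3 = w_3 − 0.3123·e_1 + 2.4295·e_2 = (0.0000, -3.0000, -4.0000, -3.0000).
‖u_3‖ = 5.8310, so e_3 = (0.0000, -0.5145, -0.6860, -0.5145).
Qᵀb = (-3.9043, -1.3252, 1.3720).
Back-substitute: x_3 = 1.3720/5.8310 = 0.2353.
x_2 = (-1.3252 + 2.4295·0.2353)/1.1043 = -0.6824.
x_1 = (-3.9043 + 4.2167·(-0.6824) − 0.3123·0.2353)/6.4031 = -1.0706.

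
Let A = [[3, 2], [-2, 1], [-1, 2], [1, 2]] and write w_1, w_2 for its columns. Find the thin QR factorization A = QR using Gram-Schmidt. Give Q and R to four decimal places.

Q = [[0.7746, 0.3474], [-0.5164, 0.4439], [-0.2582, 0.6562], [0.2582, 0.5018]], R = [[3.8730, 1.0328], [0.0000, 3.4545]]

w_1 = (3, -2, -1, 1); ‖w_1‖ = 3.8730, so q_1 = (0.7746, -0.5164, -0.2582, 0.2582).
q_1·w_2 = 0.7746·2 + (-0.5164)·1 + (-0.2582)·2 + 0.2582·2 = 1.0328.
u_2 = w_2 − 1.0328·q_1 = (1.2000, 1.5333, 2.2667, 1.7333).
‖u_2‖ = 3.4545, so q_2 = (0.3474, 0.4439, 0.6562, 0.5018).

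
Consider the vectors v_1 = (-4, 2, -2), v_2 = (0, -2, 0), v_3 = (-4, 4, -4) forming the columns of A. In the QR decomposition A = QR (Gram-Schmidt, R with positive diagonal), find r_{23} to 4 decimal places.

r_{23} = -1.4606

v_1 = (-4, 2, -2); ‖v_1‖ = 4.8990, so e_1 = (-0.8165, 0.4082, -0.4082).
e_1·v_2 = (-0.8165)·0 + 0.4082·(-2) + (-0.4082)·0 = -0.8165.
u_2 = v_2 + 0.8165·e_1 = (-0.6667, -1.6667, -0.3333).
‖u_2‖ = 1.8257, so e_2 = (-0.3651, -0.9129, -0.1826).
r_{23} = e_2·v_3 = -1.4606.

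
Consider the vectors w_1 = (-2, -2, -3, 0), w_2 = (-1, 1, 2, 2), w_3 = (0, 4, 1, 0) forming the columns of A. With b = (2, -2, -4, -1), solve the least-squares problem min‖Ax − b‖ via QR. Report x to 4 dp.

w_1 = (-2, -2, -3, 0); ‖w_1‖ = 4.1231, so e_1 = (-0.4851, -0.4851, -0.7276, 0.0000).
e_1·w_2 = (-0.4851)·(-1) + (-0.4851)·1 + (-0.7276)·2 + 0.0000·2 = -1.4552.
u_2 = w_2 + 1.4552·e_1 = (-1.7059, 0.2941, 0.9412, 2.0000).
‖u_2‖ = 2.8076, so e_2 = (-0.6076, 0.1048, 0.3352, 0.7124).
e_1·w_3 = (-0.4851)·0 + (-0.4851)·4 + (-0.7276)·1 + 0.0000·0 = -2.6679; e_2·w_3 = (-0.6076)·0 + 0.1048·4 + 0.3352·1 + 0.7124·0 = 0.7543.
u_3 = w_3 + 2.6679·e_1 − 0.7543·e_2 = (-0.8358, 2.6269, -1.1940, -0.5373).
‖u_3‖ = 3.0518, so e_3 = (-0.2739, 0.8608, -0.3913, -0.1761).
Qᵀb = (2.9104, -3.4780, -0.5282).
Back-substitute: x_3 = -0.5282/3.0518 = -0.1731.
x_2 = (-3.4780 − 0.7543·(-0.1731))/2.8076 = -1.1923.
x_1 = (2.9104 + 1.4552·(-1.1923) + 2.6679·(-0.1731))/4.1231 = 0.1731.

x = (0.1731, -1.1923, -0.1731)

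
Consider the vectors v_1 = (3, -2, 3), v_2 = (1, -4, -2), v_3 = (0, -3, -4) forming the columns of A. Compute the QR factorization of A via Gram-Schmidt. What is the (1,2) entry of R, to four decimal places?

r_{12} = 1.0660

v_1 = (3, -2, 3); ‖v_1‖ = 4.6904, so q_1 = (0.6396, -0.4264, 0.6396).
r_{12} = q_1·v_2 = 1.0660.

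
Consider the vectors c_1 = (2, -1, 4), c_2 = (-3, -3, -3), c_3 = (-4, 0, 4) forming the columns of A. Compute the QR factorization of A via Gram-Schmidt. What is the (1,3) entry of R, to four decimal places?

r_{13} = 1.7457

e_1 = c_1/‖c_1‖ = (2, -1, 4)/4.5826 = (0.4364, -0.2182, 0.8729).
r_{13} = e_1·c_3 = 1.7457.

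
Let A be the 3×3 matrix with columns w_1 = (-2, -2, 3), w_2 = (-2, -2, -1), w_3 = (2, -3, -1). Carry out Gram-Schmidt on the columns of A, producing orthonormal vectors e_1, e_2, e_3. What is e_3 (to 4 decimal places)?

e_3 = (0.7071, -0.7071, 0.0000)

e_1 = w_1/‖w_1‖ = (-2, -2, 3)/4.1231 = (-0.4851, -0.4851, 0.7276).
r_{12} = e_1·w_2 = 1.2127.
u_2 = w_2 − 1.2127·e_1 = (-1.4118, -1.4118, -1.8824).
‖u_2‖ = 2.7440, so e_2 = (-0.5145, -0.5145, -0.6860).
r_{13} = e_1·w_3 = -0.2425; r_{23} = e_2·w_3 = 1.2005.
u_3 = w_3 + 0.2425·e_1 − 1.2005·e_2 = (2.5000, -2.5000, 0.0000).
‖u_3‖ = 3.5355, so e_3 = (0.7071, -0.7071, 0.0000).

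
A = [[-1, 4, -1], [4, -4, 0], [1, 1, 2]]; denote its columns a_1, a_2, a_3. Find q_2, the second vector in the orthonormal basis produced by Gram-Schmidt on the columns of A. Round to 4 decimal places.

q_2 = (0.8184, 0.0618, 0.5713)

q_1 = a_1/‖a_1‖ = (-1, 4, 1)/4.2426 = (-0.2357, 0.9428, 0.2357).
r_{12} = q_1·a_2 = -4.4783.
u_2 = a_2 + 4.4783·q_1 = (2.9444, 0.2222, 2.0556).
‖u_2‖ = 3.5978, so q_2 = (0.8184, 0.0618, 0.5713).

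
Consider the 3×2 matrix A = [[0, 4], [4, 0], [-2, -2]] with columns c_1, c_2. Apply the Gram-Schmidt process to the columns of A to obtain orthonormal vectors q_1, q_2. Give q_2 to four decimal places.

c_1 = (0, 4, -2); ‖c_1‖ = 4.4721, so q_1 = (0.0000, 0.8944, -0.4472).
q_1·c_2 = 0.0000·4 + 0.8944·0 + (-0.4472)·(-2) = 0.8944.
u_2 = c_2 − 0.8944·q_1 = (4.0000, -0.8000, -1.6000).
‖u_2‖ = 4.3818, so q_2 = (0.9129, -0.1826, -0.3651).

q_2 = (0.9129, -0.1826, -0.3651)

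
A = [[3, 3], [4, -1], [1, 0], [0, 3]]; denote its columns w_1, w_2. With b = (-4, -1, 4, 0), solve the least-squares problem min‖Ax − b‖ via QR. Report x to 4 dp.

x = (-0.3689, -0.4819)

w_1 = (3, 4, 1, 0); ‖w_1‖ = 5.0990, so q_1 = (0.5883, 0.7845, 0.1961, 0.0000).
q_1·w_2 = 0.5883·3 + 0.7845·(-1) + 0.1961·0 + 0.0000·3 = 0.9806.
u_2 = w_2 − 0.9806·q_1 = (2.4231, -1.7692, -0.1923, 3.0000).
‖u_2‖ = 4.2472, so q_2 = (0.5705, -0.4166, -0.0453, 0.7064).
Qᵀb = (-2.3534, -2.0466).
Back-substitute: x_2 = -2.0466/4.2472 = -0.4819.
x_1 = (-2.3534 − 0.9806·(-0.4819))/5.0990 = -0.3689.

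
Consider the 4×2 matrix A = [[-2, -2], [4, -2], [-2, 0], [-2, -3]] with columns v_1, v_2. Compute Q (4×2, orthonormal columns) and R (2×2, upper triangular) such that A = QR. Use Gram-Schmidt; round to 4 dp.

Q = [[-0.3780, -0.4523], [0.7559, -0.5567], [-0.3780, 0.0348], [-0.3780, -0.6959]], R = [[5.2915, 0.3780], [0.0000, 4.1057]]

q_1 = v_1/‖v_1‖ = (-2, 4, -2, -2)/5.2915 = (-0.3780, 0.7559, -0.3780, -0.3780).
r_{12} = q_1·v_2 = 0.3780.
u_2 = v_2 − 0.3780·q_1 = (-1.8571, -2.2857, 0.1429, -2.8571).
‖u_2‖ = 4.1057, so q_2 = (-0.4523, -0.5567, 0.0348, -0.6959).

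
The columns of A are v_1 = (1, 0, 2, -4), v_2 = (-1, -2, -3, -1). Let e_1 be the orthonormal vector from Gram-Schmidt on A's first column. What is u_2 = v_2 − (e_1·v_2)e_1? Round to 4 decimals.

u_2 = (-0.8571, -2.0000, -2.7143, -1.5714)

v_1 = (1, 0, 2, -4); ‖v_1‖ = 4.5826, so e_1 = (0.2182, 0.0000, 0.4364, -0.8729).
e_1·v_2 = 0.2182·(-1) + 0.0000·(-2) + 0.4364·(-3) + (-0.8729)·(-1) = -0.6547.
u_2 = v_2 + 0.6547·e_1 = (-0.8571, -2.0000, -2.7143, -1.5714).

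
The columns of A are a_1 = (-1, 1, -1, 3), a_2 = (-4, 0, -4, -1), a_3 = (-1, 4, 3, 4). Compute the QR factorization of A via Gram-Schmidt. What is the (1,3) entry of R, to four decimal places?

a_1 = (-1, 1, -1, 3); ‖a_1‖ = 3.4641, so q_1 = (-0.2887, 0.2887, -0.2887, 0.8660).
r_{13} = q_1·a_3 = 4.0415.

r_{13} = 4.0415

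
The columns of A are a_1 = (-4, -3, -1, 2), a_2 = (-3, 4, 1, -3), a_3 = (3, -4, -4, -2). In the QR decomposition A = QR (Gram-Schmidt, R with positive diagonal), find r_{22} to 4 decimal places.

a_1 = (-4, -3, -1, 2); ‖a_1‖ = 5.4772, so e_1 = (-0.7303, -0.5477, -0.1826, 0.3651).
e_1·a_2 = (-0.7303)·(-3) + (-0.5477)·4 + (-0.1826)·1 + 0.3651·(-3) = -1.2780.
u_2 = a_2 + 1.2780·e_1 = (-3.9333, 3.3000, 0.7667, -2.5333).
r_{22} = ‖u_2‖ = 5.7764.

r_{22} = 5.7764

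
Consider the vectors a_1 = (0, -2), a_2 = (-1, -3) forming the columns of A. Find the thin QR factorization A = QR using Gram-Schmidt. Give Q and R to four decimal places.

a_1 = (0, -2); ‖a_1‖ = 2.0000, so q_1 = (0.0000, -1.0000).
q_1·a_2 = 0.0000·(-1) + (-1.0000)·(-3) = 3.0000.
u_2 = a_2 − 3.0000·q_1 = (-1.0000, 0.0000).
‖u_2‖ = 1.0000, so q_2 = (-1.0000, 0.0000).

Q = [[0.0000, -1.0000], [-1.0000, 0.0000]], R = [[2.0000, 3.0000], [0.0000, 1.0000]]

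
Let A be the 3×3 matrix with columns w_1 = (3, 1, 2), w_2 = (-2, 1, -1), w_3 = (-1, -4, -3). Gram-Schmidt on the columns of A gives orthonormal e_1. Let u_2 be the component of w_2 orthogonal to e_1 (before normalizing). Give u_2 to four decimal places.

w_1 = (3, 1, 2); ‖w_1‖ = 3.7417, so e_1 = (0.8018, 0.2673, 0.5345).
e_1·w_2 = 0.8018·(-2) + 0.2673·1 + 0.5345·(-1) = -1.8708.
u_2 = w_2 + 1.8708·e_1 = (-0.5000, 1.5000, 0.0000).

u_2 = (-0.5000, 1.5000, 0.0000)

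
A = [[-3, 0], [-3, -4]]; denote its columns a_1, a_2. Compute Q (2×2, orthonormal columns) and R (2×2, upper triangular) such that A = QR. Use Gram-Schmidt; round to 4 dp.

e_1 = a_1/‖a_1‖ = (-3, -3)/4.2426 = (-0.7071, -0.7071).
r_{12} = e_1·a_2 = 2.8284.
u_2 = a_2 − 2.8284·e_1 = (2.0000, -2.0000).
‖u_2‖ = 2.8284, so e_2 = (0.7071, -0.7071).

Q = [[-0.7071, 0.7071], [-0.7071, -0.7071]], R = [[4.2426, 2.8284], [0.0000, 2.8284]]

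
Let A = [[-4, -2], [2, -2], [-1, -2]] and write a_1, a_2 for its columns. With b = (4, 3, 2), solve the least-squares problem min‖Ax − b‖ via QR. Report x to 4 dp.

x = (-0.1667, -1.4167)

a_1 = (-4, 2, -1); ‖a_1‖ = 4.5826, so q_1 = (-0.8729, 0.4364, -0.2182).
q_1·a_2 = (-0.8729)·(-2) + 0.4364·(-2) + (-0.2182)·(-2) = 1.3093.
u_2 = a_2 − 1.3093·q_1 = (-0.8571, -2.5714, -1.7143).
‖u_2‖ = 3.2071, so q_2 = (-0.2673, -0.8018, -0.5345).
Qᵀb = (-2.6186, -4.5434).
Back-substitute: x_2 = -4.5434/3.2071 = -1.4167.
x_1 = (-2.6186 − 1.3093·(-1.4167))/4.5826 = -0.1667.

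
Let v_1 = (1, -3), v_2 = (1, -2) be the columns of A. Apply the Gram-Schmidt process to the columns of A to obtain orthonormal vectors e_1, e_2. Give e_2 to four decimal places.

e_2 = (0.9487, 0.3162)

v_1 = (1, -3); ‖v_1‖ = 3.1623, so e_1 = (0.3162, -0.9487).
e_1·v_2 = 0.3162·1 + (-0.9487)·(-2) = 2.2136.
u_2 = v_2 − 2.2136·e_1 = (0.3000, 0.1000).
‖u_2‖ = 0.3162, so e_2 = (0.9487, 0.3162).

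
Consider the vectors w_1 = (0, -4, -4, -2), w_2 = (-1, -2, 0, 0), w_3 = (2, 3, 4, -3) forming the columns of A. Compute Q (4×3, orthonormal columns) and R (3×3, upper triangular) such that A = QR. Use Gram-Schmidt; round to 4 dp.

w_1 = (0, -4, -4, -2); ‖w_1‖ = 6.0000, so q_1 = (0.0000, -0.6667, -0.6667, -0.3333).
q_1·w_2 = 0.0000·(-1) + (-0.6667)·(-2) + (-0.6667)·0 + (-0.3333)·0 = 1.3333.
u_2 = w_2 − 1.3333·q_1 = (-1.0000, -1.1111, 0.8889, 0.4444).
‖u_2‖ = 1.7951, so q_2 = (-0.5571, -0.6190, 0.4952, 0.2476).
q_1·w_3 = 0.0000·2 + (-0.6667)·3 + (-0.6667)·4 + (-0.3333)·(-3) = -3.6667; q_2·w_3 = (-0.5571)·2 + (-0.6190)·3 + 0.4952·4 + 0.2476·(-3) = -1.7332.
u_3 = w_3 + 3.6667·q_1 + 1.7332·q_2 = (1.0345, -0.5172, 2.4138, -3.7931).
‖u_3‖ = 4.6424, so q_3 = (0.2228, -0.1114, 0.5199, -0.8171).

Q = [[0.0000, -0.5571, 0.2228], [-0.6667, -0.6190, -0.1114], [-0.6667, 0.4952, 0.5199], [-0.3333, 0.2476, -0.8171]], R = [[6.0000, 1.3333, -3.6667], [0.0000, 1.7951, -1.7332], [0.0000, 0.0000, 4.6424]]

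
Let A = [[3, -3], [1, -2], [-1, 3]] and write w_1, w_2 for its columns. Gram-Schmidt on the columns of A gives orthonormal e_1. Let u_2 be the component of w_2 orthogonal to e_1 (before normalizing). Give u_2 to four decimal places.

w_1 = (3, 1, -1); ‖w_1‖ = 3.3166, so e_1 = (0.9045, 0.3015, -0.3015).
e_1·w_2 = 0.9045·(-3) + 0.3015·(-2) + (-0.3015)·3 = -4.2212.
u_2 = w_2 + 4.2212·e_1 = (0.8182, -0.7273, 1.7273).

u_2 = (0.8182, -0.7273, 1.7273)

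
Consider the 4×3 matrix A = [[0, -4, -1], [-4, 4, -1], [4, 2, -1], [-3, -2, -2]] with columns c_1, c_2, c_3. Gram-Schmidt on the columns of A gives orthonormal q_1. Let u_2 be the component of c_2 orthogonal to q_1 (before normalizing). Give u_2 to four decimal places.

q_1 = c_1/‖c_1‖ = (0, -4, 4, -3)/6.4031 = (0.0000, -0.6247, 0.6247, -0.4685).
r_{12} = q_1·c_2 = -0.3123.
u_2 = c_2 + 0.3123·q_1 = (-4.0000, 3.8049, 2.1951, -2.1463).

u_2 = (-4.0000, 3.8049, 2.1951, -2.1463)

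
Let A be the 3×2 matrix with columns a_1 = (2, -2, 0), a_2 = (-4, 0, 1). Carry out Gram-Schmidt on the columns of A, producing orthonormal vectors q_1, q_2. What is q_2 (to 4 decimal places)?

q_1 = a_1/‖a_1‖ = (2, -2, 0)/2.8284 = (0.7071, -0.7071, 0.0000).
r_{12} = q_1·a_2 = -2.8284.
u_2 = a_2 + 2.8284·q_1 = (-2.0000, -2.0000, 1.0000).
‖u_2‖ = 3.0000, so q_2 = (-0.6667, -0.6667, 0.3333).

q_2 = (-0.6667, -0.6667, 0.3333)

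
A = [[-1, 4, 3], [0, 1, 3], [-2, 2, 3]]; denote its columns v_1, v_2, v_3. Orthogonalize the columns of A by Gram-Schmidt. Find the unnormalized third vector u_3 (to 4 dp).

v_1 = (-1, 0, -2); ‖v_1‖ = 2.2361, so e_1 = (-0.4472, 0.0000, -0.8944).
e_1·v_2 = (-0.4472)·4 + 0.0000·1 + (-0.8944)·2 = -3.5777.
u_2 = v_2 + 3.5777·e_1 = (2.4000, 1.0000, -1.2000).
‖u_2‖ = 2.8636, so e_2 = (0.8381, 0.3492, -0.4191).
e_1·v_3 = (-0.4472)·3 + 0.0000·3 + (-0.8944)·3 = -4.0249; e_2·v_3 = 0.8381·3 + 0.3492·3 + (-0.4191)·3 = 2.3048.
u_3 = v_3 + 4.0249·e_1 − 2.3048·e_2 = (-0.7317, 2.1951, 0.3659).

u_3 = (-0.7317, 2.1951, 0.3659)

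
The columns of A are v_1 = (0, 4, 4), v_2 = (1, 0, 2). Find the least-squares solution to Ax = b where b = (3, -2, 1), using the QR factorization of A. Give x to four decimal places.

v_1 = (0, 4, 4); ‖v_1‖ = 5.6569, so e_1 = (0.0000, 0.7071, 0.7071).
e_1·v_2 = 0.0000·1 + 0.7071·0 + 0.7071·2 = 1.4142.
u_2 = v_2 − 1.4142·e_1 = (1.0000, -1.0000, 1.0000).
‖u_2‖ = 1.7321, so e_2 = (0.5774, -0.5774, 0.5774).
Qᵀb = (-0.7071, 3.4641).
Back-substitute: x_2 = 3.4641/1.7321 = 2.0000.
x_1 = (-0.7071 − 1.4142·2.0000)/5.6569 = -0.6250.

x = (-0.6250, 2.0000)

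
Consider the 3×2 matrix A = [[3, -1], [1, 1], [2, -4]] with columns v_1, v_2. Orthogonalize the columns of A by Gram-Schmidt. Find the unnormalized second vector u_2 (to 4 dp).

u_2 = (1.1429, 1.7143, -2.5714)

v_1 = (3, 1, 2); ‖v_1‖ = 3.7417, so q_1 = (0.8018, 0.2673, 0.5345).
q_1·v_2 = 0.8018·(-1) + 0.2673·1 + 0.5345·(-4) = -2.6726.
u_2 = v_2 + 2.6726·q_1 = (1.1429, 1.7143, -2.5714).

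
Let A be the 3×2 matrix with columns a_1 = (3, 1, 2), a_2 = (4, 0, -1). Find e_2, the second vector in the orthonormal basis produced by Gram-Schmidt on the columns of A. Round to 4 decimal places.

e_1 = a_1/‖a_1‖ = (3, 1, 2)/3.7417 = (0.8018, 0.2673, 0.5345).
r_{12} = e_1·a_2 = 2.6726.
u_2 = a_2 − 2.6726·e_1 = (1.8571, -0.7143, -2.4286).
‖u_2‖ = 3.1396, so e_2 = (0.5915, -0.2275, -0.7735).

e_2 = (0.5915, -0.2275, -0.7735)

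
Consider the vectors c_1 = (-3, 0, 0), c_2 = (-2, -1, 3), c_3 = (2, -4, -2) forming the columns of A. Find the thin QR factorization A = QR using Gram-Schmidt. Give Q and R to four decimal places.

c_1 = (-3, 0, 0); ‖c_1‖ = 3.0000, so e_1 = (-1.0000, 0.0000, 0.0000).
e_1·c_2 = (-1.0000)·(-2) + 0.0000·(-1) + 0.0000·3 = 2.0000.
u_2 = c_2 − 2.0000·e_1 = (0.0000, -1.0000, 3.0000).
‖u_2‖ = 3.1623, so e_2 = (0.0000, -0.3162, 0.9487).
e_1·c_3 = (-1.0000)·2 + 0.0000·(-4) + 0.0000·(-2) = -2.0000; e_2·c_3 = 0.0000·2 + (-0.3162)·(-4) + 0.9487·(-2) = -0.6325.
u_3 = c_3 + 2.0000·e_1 + 0.6325·e_2 = (0.0000, -4.2000, -1.4000).
‖u_3‖ = 4.4272, so e_3 = (0.0000, -0.9487, -0.3162).

Q = [[-1.0000, 0.0000, 0.0000], [0.0000, -0.3162, -0.9487], [0.0000, 0.9487, -0.3162]], R = [[3.0000, 2.0000, -2.0000], [0.0000, 3.1623, -0.6325], [0.0000, 0.0000, 4.4272]]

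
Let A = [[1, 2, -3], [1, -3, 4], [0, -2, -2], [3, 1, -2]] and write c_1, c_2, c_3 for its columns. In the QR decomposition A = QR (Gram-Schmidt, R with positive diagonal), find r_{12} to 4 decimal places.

q_1 = c_1/‖c_1‖ = (1, 1, 0, 3)/3.3166 = (0.3015, 0.3015, 0.0000, 0.9045).
r_{12} = q_1·c_2 = 0.6030.

r_{12} = 0.6030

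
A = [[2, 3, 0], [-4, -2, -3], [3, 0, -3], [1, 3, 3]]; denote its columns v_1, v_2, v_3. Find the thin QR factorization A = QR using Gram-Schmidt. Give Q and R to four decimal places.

v_1 = (2, -4, 3, 1); ‖v_1‖ = 5.4772, so e_1 = (0.3651, -0.7303, 0.5477, 0.1826).
e_1·v_2 = 0.3651·3 + (-0.7303)·(-2) + 0.5477·0 + 0.1826·3 = 3.1038.
u_2 = v_2 − 3.1038·e_1 = (1.8667, 0.2667, -1.7000, 2.4333).
‖u_2‖ = 3.5166, so e_2 = (0.5308, 0.0758, -0.4834, 0.6920).
e_1·v_3 = 0.3651·0 + (-0.7303)·(-3) + 0.5477·(-3) + 0.1826·3 = 1.0954; e_2·v_3 = 0.5308·0 + 0.0758·(-3) + (-0.4834)·(-3) + 0.6920·3 = 3.2986.
u_3 = v_3 − 1.0954·e_1 − 3.2986·e_2 = (-2.1509, -2.4501, -2.0054, 0.5175).
‖u_3‖ = 3.8625, so e_3 = (-0.5569, -0.6343, -0.5192, 0.1340).

Q = [[0.3651, 0.5308, -0.5569], [-0.7303, 0.0758, -0.6343], [0.5477, -0.4834, -0.5192], [0.1826, 0.6920, 0.1340]], R = [[5.4772, 3.1038, 1.0954], [0.0000, 3.5166, 3.2986], [0.0000, 0.0000, 3.8625]]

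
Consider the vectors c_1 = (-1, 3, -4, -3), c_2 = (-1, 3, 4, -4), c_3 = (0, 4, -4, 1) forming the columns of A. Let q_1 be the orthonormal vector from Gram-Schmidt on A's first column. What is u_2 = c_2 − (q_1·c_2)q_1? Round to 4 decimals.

u_2 = (-0.8286, 2.4857, 4.6857, -3.4857)

c_1 = (-1, 3, -4, -3); ‖c_1‖ = 5.9161, so q_1 = (-0.1690, 0.5071, -0.6761, -0.5071).
q_1·c_2 = (-0.1690)·(-1) + 0.5071·3 + (-0.6761)·4 + (-0.5071)·(-4) = 1.0142.
u_2 = c_2 − 1.0142·q_1 = (-0.8286, 2.4857, 4.6857, -3.4857).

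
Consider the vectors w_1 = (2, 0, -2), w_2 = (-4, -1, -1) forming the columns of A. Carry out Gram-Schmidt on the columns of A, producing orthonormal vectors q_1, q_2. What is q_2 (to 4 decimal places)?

q_2 = (-0.6804, -0.2722, -0.6804)

w_1 = (2, 0, -2); ‖w_1‖ = 2.8284, so q_1 = (0.7071, 0.0000, -0.7071).
q_1·w_2 = 0.7071·(-4) + 0.0000·(-1) + (-0.7071)·(-1) = -2.1213.
u_2 = w_2 + 2.1213·q_1 = (-2.5000, -1.0000, -2.5000).
‖u_2‖ = 3.6742, so q_2 = (-0.6804, -0.2722, -0.6804).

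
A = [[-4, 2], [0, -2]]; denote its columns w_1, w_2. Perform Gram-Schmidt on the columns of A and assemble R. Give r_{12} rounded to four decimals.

r_{12} = -2.0000

w_1 = (-4, 0); ‖w_1‖ = 4.0000, so q_1 = (-1.0000, 0.0000).
r_{12} = q_1·w_2 = -2.0000.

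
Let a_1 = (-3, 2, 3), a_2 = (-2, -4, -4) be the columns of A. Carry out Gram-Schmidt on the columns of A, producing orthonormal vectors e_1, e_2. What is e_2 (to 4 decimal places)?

a_1 = (-3, 2, 3); ‖a_1‖ = 4.6904, so e_1 = (-0.6396, 0.4264, 0.6396).
e_1·a_2 = (-0.6396)·(-2) + 0.4264·(-4) + 0.6396·(-4) = -2.9848.
u_2 = a_2 + 2.9848·e_1 = (-3.9091, -2.7273, -2.0909).
‖u_2‖ = 5.2049, so e_2 = (-0.7510, -0.5240, -0.4017).

e_2 = (-0.7510, -0.5240, -0.4017)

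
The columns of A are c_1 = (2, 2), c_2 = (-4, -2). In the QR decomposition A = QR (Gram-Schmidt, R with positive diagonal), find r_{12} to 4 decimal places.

r_{12} = -4.2426

e_1 = c_1/‖c_1‖ = (2, 2)/2.8284 = (0.7071, 0.7071).
r_{12} = e_1·c_2 = -4.2426.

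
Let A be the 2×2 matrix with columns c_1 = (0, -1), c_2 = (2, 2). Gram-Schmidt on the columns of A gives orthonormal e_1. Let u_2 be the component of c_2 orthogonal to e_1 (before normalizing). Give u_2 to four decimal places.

c_1 = (0, -1); ‖c_1‖ = 1.0000, so e_1 = (0.0000, -1.0000).
e_1·c_2 = 0.0000·2 + (-1.0000)·2 = -2.0000.
u_2 = c_2 + 2.0000·e_1 = (2.0000, 0.0000).

u_2 = (2.0000, 0.0000)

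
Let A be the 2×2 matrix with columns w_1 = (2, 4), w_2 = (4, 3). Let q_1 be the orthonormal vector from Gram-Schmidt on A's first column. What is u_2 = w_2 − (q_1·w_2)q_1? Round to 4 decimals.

q_1 = w_1/‖w_1‖ = (2, 4)/4.4721 = (0.4472, 0.8944).
r_{12} = q_1·w_2 = 4.4721.
u_2 = w_2 − 4.4721·q_1 = (2.0000, -1.0000).

u_2 = (2.0000, -1.0000)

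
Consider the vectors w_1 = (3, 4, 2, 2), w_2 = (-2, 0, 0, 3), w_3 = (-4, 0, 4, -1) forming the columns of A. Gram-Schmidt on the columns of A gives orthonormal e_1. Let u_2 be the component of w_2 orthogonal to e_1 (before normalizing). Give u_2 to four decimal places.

w_1 = (3, 4, 2, 2); ‖w_1‖ = 5.7446, so e_1 = (0.5222, 0.6963, 0.3482, 0.3482).
e_1·w_2 = 0.5222·(-2) + 0.6963·0 + 0.3482·0 + 0.3482·3 = 0.0000.
u_2 = w_2 − 0.0000·e_1 = (-2.0000, 0.0000, 0.0000, 3.0000).

u_2 = (-2.0000, 0.0000, 0.0000, 3.0000)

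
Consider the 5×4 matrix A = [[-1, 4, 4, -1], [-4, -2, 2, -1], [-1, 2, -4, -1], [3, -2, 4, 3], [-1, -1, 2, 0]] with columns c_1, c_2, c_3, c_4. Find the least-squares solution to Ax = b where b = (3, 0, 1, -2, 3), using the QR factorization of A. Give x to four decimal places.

c_1 = (-1, -4, -1, 3, -1); ‖c_1‖ = 5.2915, so q_1 = (-0.1890, -0.7559, -0.1890, 0.5669, -0.1890).
q_1·c_2 = (-0.1890)·4 + (-0.7559)·(-2) + (-0.1890)·2 + 0.5669·(-2) + (-0.1890)·(-1) = -0.5669.
u_2 = c_2 + 0.5669·q_1 = (3.8929, -2.4286, 1.8929, -1.6786, -1.1071).
‖u_2‖ = 5.3552, so q_2 = (0.7269, -0.4535, 0.3535, -0.3134, -0.2067).
q_1·c_3 = (-0.1890)·4 + (-0.7559)·2 + (-0.1890)·(-4) + 0.5669·4 + (-0.1890)·2 = 0.3780; q_2·c_3 = 0.7269·4 + (-0.4535)·2 + 0.3535·(-4) + (-0.3134)·4 + (-0.2067)·2 = -1.0804.
u_3 = c_3 − 0.3780·q_1 + 1.0804·q_2 = (4.8568, 1.7958, -3.5467, 3.4471, 1.8481).
‖u_3‖ = 7.3953, so q_3 = (0.6567, 0.2428, -0.4796, 0.4661, 0.2499).
q_1·c_4 = (-0.1890)·(-1) + (-0.7559)·(-1) + (-0.1890)·(-1) + 0.5669·3 + (-0.1890)·0 = 2.8347; q_2·c_4 = 0.7269·(-1) + (-0.4535)·(-1) + 0.3535·(-1) + (-0.3134)·3 + (-0.2067)·0 = -1.5672; q_3·c_4 = 0.6567·(-1) + 0.2428·(-1) + (-0.4796)·(-1) + 0.4661·3 + 0.2499·0 = 0.9784.
u_4 = c_4 − 2.8347·q_1 + 1.5672·q_2 − 0.9784·q_3 = (0.0324, 0.1946, 0.5589, 0.4456, -0.0328).
‖u_4‖ = 0.7422, so q_4 = (0.0437, 0.2621, 0.7530, 0.6003, -0.0442).
Qᵀb = (-2.4568, 2.5409, 1.3081, -0.4492).
Back-substitute: x_4 = -0.4492/0.7422 = -0.6052.
x_3 = (1.3081 − 0.9784·(-0.6052))/7.3953 = 0.2569.
x_2 = (2.5409 + 1.0804·0.2569 + 1.5672·(-0.6052))/5.3552 = 0.3492.
x_1 = (-2.4568 + 0.5669·0.3492 − 0.3780·0.2569 − 2.8347·(-0.6052))/5.2915 = -0.1210.

x = (-0.1210, 0.3492, 0.2569, -0.6052)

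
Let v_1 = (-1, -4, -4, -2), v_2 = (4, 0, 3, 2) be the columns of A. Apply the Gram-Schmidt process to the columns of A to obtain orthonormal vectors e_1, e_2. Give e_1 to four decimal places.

e_1 = v_1/‖v_1‖ = (-1, -4, -4, -2)/6.0828 = (-0.1644, -0.6576, -0.6576, -0.3288).

e_1 = (-0.1644, -0.6576, -0.6576, -0.3288)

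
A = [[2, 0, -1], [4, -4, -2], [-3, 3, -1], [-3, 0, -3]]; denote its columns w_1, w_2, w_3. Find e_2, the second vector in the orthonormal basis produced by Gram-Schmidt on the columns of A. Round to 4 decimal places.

e_2 = (0.4499, -0.4679, 0.3509, -0.6749)

w_1 = (2, 4, -3, -3); ‖w_1‖ = 6.1644, so e_1 = (0.3244, 0.6489, -0.4867, -0.4867).
e_1·w_2 = 0.3244·0 + 0.6489·(-4) + (-0.4867)·3 + (-0.4867)·0 = -4.0555.
u_2 = w_2 + 4.0555·e_1 = (1.3158, -1.3684, 1.0263, -1.9737).
‖u_2‖ = 2.9245, so e_2 = (0.4499, -0.4679, 0.3509, -0.6749).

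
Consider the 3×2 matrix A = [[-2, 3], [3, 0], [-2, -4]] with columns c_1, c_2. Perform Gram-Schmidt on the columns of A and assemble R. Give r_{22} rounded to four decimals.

r_{22} = 4.9764

c_1 = (-2, 3, -2); ‖c_1‖ = 4.1231, so q_1 = (-0.4851, 0.7276, -0.4851).
q_1·c_2 = (-0.4851)·3 + 0.7276·0 + (-0.4851)·(-4) = 0.4851.
u_2 = c_2 − 0.4851·q_1 = (3.2353, -0.3529, -3.7647).
r_{22} = ‖u_2‖ = 4.9764.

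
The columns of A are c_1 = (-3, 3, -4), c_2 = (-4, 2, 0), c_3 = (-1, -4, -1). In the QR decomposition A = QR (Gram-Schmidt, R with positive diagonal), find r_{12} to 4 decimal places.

c_1 = (-3, 3, -4); ‖c_1‖ = 5.8310, so e_1 = (-0.5145, 0.5145, -0.6860).
r_{12} = e_1·c_2 = 3.0870.

r_{12} = 3.0870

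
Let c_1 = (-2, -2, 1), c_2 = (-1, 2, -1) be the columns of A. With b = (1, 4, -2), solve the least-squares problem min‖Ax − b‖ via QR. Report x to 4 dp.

x = (-1.0000, 1.0000)

c_1 = (-2, -2, 1); ‖c_1‖ = 3.0000, so q_1 = (-0.6667, -0.6667, 0.3333).
q_1·c_2 = (-0.6667)·(-1) + (-0.6667)·2 + 0.3333·(-1) = -1.0000.
u_2 = c_2 + 1.0000·q_1 = (-1.6667, 1.3333, -0.6667).
‖u_2‖ = 2.2361, so q_2 = (-0.7454, 0.5963, -0.2981).
Qᵀb = (-4.0000, 2.2361).
Back-substitute: x_2 = 2.2361/2.2361 = 1.0000.
x_1 = (-4.0000 + 1.0000·1.0000)/3.0000 = -1.0000.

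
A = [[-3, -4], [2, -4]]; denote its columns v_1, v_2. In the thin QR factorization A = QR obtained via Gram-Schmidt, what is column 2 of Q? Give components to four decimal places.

e_2 = (-0.5547, -0.8321)

e_1 = v_1/‖v_1‖ = (-3, 2)/3.6056 = (-0.8321, 0.5547).
r_{12} = e_1·v_2 = 1.1094.
u_2 = v_2 − 1.1094·e_1 = (-3.0769, -4.6154).
‖u_2‖ = 5.5470, so e_2 = (-0.5547, -0.8321).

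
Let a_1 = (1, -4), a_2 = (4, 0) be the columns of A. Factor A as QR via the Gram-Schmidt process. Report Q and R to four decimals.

Q = [[0.2425, 0.9701], [-0.9701, 0.2425]], R = [[4.1231, 0.9701], [0.0000, 3.8806]]

a_1 = (1, -4); ‖a_1‖ = 4.1231, so e_1 = (0.2425, -0.9701).
e_1·a_2 = 0.2425·4 + (-0.9701)·0 = 0.9701.
u_2 = a_2 − 0.9701·e_1 = (3.7647, 0.9412).
‖u_2‖ = 3.8806, so e_2 = (0.9701, 0.2425).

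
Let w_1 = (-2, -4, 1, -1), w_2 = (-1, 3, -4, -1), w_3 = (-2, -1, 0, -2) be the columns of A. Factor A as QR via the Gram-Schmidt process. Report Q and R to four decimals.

Q = [[-0.4264, -0.4964, -0.2205], [-0.8528, 0.1448, 0.4193], [0.2132, -0.7756, 0.5430], [-0.2132, -0.3620, -0.6933]], R = [[4.6904, -2.7716, 2.1320], [0.0000, 4.3952, 1.5719], [0.0000, 0.0000, 1.4084]]

e_1 = w_1/‖w_1‖ = (-2, -4, 1, -1)/4.6904 = (-0.4264, -0.8528, 0.2132, -0.2132).
r_{12} = e_1·w_2 = -2.7716.
u_2 = w_2 + 2.7716·e_1 = (-2.1818, 0.6364, -3.4091, -1.5909).
‖u_2‖ = 4.3952, so e_2 = (-0.4964, 0.1448, -0.7756, -0.3620).
r_{13} = e_1·w_3 = 2.1320; r_{23} = e_2·w_3 = 1.5719.
u_3 = w_3 − 2.1320·e_1 − 1.5719·e_2 = (-0.3106, 0.5906, 0.7647, -0.9765).
‖u_3‖ = 1.4084, so e_3 = (-0.2205, 0.4193, 0.5430, -0.6933).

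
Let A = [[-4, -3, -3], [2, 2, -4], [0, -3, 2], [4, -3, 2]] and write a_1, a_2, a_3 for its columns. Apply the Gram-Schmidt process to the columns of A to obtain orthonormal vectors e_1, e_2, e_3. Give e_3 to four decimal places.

e_3 = (-0.5505, -0.8057, 0.1610, -0.1476)

e_1 = a_1/‖a_1‖ = (-4, 2, 0, 4)/6.0000 = (-0.6667, 0.3333, 0.0000, 0.6667).
r_{12} = e_1·a_2 = 0.6667.
u_2 = a_2 − 0.6667·e_1 = (-2.5556, 1.7778, -3.0000, -3.4444).
‖u_2‖ = 5.5277, so e_2 = (-0.4623, 0.3216, -0.5427, -0.6231).
r_{13} = e_1·a_3 = 2.0000; r_{23} = e_2·a_3 = -2.2312.
u_3 = a_3 − 2.0000·e_1 + 2.2312·e_2 = (-2.6982, -3.9491, 0.7891, -0.7236).
‖u_3‖ = 4.9012, so e_3 = (-0.5505, -0.8057, 0.1610, -0.1476).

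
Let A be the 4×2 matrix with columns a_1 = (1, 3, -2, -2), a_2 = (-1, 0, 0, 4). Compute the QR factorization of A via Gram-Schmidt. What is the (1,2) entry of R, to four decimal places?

a_1 = (1, 3, -2, -2); ‖a_1‖ = 4.2426, so q_1 = (0.2357, 0.7071, -0.4714, -0.4714).
r_{12} = q_1·a_2 = -2.1213.

r_{12} = -2.1213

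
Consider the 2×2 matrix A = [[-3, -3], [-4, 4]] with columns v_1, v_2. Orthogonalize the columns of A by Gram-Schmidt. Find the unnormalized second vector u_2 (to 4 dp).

u_2 = (-3.8400, 2.8800)

v_1 = (-3, -4); ‖v_1‖ = 5.0000, so e_1 = (-0.6000, -0.8000).
e_1·v_2 = (-0.6000)·(-3) + (-0.8000)·4 = -1.4000.
u_2 = v_2 + 1.4000·e_1 = (-3.8400, 2.8800).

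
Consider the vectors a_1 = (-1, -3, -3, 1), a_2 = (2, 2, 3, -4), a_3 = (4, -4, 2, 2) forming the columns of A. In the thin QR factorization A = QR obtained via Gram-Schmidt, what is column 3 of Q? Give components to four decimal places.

e_1 = a_1/‖a_1‖ = (-1, -3, -3, 1)/4.4721 = (-0.2236, -0.6708, -0.6708, 0.2236).
r_{12} = e_1·a_2 = -4.6957.
u_2 = a_2 + 4.6957·e_1 = (0.9500, -1.1500, -0.1500, -2.9500).
‖u_2‖ = 3.3091, so e_2 = (0.2871, -0.3475, -0.0453, -0.8915).
r_{13} = e_1·a_3 = 0.8944; r_{23} = e_2·a_3 = 0.6648.
u_3 = a_3 − 0.8944·e_1 − 0.6648·e_2 = (4.0091, -3.1689, 2.6301, 2.3927).
‖u_3‖ = 6.2256, so e_3 = (0.6440, -0.5090, 0.4225, 0.3843).

e_3 = (0.6440, -0.5090, 0.4225, 0.3843)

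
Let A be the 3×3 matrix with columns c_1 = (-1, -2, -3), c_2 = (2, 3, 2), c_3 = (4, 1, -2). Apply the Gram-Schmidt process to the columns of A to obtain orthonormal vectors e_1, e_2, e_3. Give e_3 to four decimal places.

e_3 = (0.7715, -0.6172, 0.1543)

c_1 = (-1, -2, -3); ‖c_1‖ = 3.7417, so e_1 = (-0.2673, -0.5345, -0.8018).
e_1·c_2 = (-0.2673)·2 + (-0.5345)·3 + (-0.8018)·2 = -3.7417.
u_2 = c_2 + 3.7417·e_1 = (1.0000, 1.0000, -1.0000).
‖u_2‖ = 1.7321, so e_2 = (0.5774, 0.5774, -0.5774).
e_1·c_3 = (-0.2673)·4 + (-0.5345)·1 + (-0.8018)·(-2) = 0.0000; e_2·c_3 = 0.5774·4 + 0.5774·1 + (-0.5774)·(-2) = 4.0415.
u_3 = c_3 + 0.0000·e_1 − 4.0415·e_2 = (1.6667, -1.3333, 0.3333).
‖u_3‖ = 2.1602, so e_3 = (0.7715, -0.6172, 0.1543).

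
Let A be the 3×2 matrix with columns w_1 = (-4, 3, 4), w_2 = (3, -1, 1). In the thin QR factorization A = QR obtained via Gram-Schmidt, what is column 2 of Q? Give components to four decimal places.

e_2 = (0.6792, -0.0688, 0.7308)

e_1 = w_1/‖w_1‖ = (-4, 3, 4)/6.4031 = (-0.6247, 0.4685, 0.6247).
r_{12} = e_1·w_2 = -1.7179.
u_2 = w_2 + 1.7179·e_1 = (1.9268, -0.1951, 2.0732).
‖u_2‖ = 2.8370, so e_2 = (0.6792, -0.0688, 0.7308).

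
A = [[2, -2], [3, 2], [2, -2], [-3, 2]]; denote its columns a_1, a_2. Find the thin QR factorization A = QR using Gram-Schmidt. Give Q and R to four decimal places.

Q = [[0.3922, -0.3763], [0.5883, 0.7944], [0.3922, -0.3763], [-0.5883, 0.2927]], R = [[5.0990, -1.5689], [0.0000, 3.6795]]

a_1 = (2, 3, 2, -3); ‖a_1‖ = 5.0990, so q_1 = (0.3922, 0.5883, 0.3922, -0.5883).
q_1·a_2 = 0.3922·(-2) + 0.5883·2 + 0.3922·(-2) + (-0.5883)·2 = -1.5689.
u_2 = a_2 + 1.5689·q_1 = (-1.3846, 2.9231, -1.3846, 1.0769).
‖u_2‖ = 3.6795, so q_2 = (-0.3763, 0.7944, -0.3763, 0.2927).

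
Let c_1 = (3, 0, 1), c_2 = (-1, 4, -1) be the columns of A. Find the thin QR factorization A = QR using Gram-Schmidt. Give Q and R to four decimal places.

q_1 = c_1/‖c_1‖ = (3, 0, 1)/3.1623 = (0.9487, 0.0000, 0.3162).
r_{12} = q_1·c_2 = -1.2649.
u_2 = c_2 + 1.2649·q_1 = (0.2000, 4.0000, -0.6000).
‖u_2‖ = 4.0497, so q_2 = (0.0494, 0.9877, -0.1482).

Q = [[0.9487, 0.0494], [0.0000, 0.9877], [0.3162, -0.1482]], R = [[3.1623, -1.2649], [0.0000, 4.0497]]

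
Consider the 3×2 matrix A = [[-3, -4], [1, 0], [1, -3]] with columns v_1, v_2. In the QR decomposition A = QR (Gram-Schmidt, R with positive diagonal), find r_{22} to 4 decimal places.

r_{22} = 4.1996

q_1 = v_1/‖v_1‖ = (-3, 1, 1)/3.3166 = (-0.9045, 0.3015, 0.3015).
r_{12} = q_1·v_2 = 2.7136.
u_2 = v_2 − 2.7136·q_1 = (-1.5455, -0.8182, -3.8182).
r_{22} = ‖u_2‖ = 4.1996.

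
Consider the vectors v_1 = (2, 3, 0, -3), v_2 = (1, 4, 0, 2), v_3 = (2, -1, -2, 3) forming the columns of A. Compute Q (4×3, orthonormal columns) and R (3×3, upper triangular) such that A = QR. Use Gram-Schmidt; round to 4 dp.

Q = [[0.4264, 0.0641, 0.7433], [0.6396, 0.6840, -0.2891], [0.0000, 0.0000, -0.5668], [-0.6396, 0.7267, 0.2065]], R = [[4.6904, 1.7056, -1.7056], [0.0000, 4.2533, 1.6244], [0.0000, 0.0000, 3.5288]]

e_1 = v_1/‖v_1‖ = (2, 3, 0, -3)/4.6904 = (0.4264, 0.6396, 0.0000, -0.6396).
r_{12} = e_1·v_2 = 1.7056.
u_2 = v_2 − 1.7056·e_1 = (0.2727, 2.9091, 0.0000, 3.0909).
‖u_2‖ = 4.2533, so e_2 = (0.0641, 0.6840, 0.0000, 0.7267).
r_{13} = e_1·v_3 = -1.7056; r_{23} = e_2·v_3 = 1.6244.
u_3 = v_3 + 1.7056·e_1 − 1.6244·e_2 = (2.6231, -1.0201, -2.0000, 0.7286).
‖u_3‖ = 3.5288, so e_3 = (0.7433, -0.2891, -0.5668, 0.2065).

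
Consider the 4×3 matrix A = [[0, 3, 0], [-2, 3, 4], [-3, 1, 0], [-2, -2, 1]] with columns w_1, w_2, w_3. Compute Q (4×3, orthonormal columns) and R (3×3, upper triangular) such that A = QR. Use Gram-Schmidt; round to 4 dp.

Q = [[0.0000, 0.6466, -0.3315], [-0.4851, 0.5198, 0.6851], [-0.7276, 0.0254, -0.6078], [-0.4851, -0.5578, 0.2265]], R = [[4.1231, -1.2127, -2.4254], [0.0000, 4.6400, 1.5213], [0.0000, 0.0000, 2.9670]]

w_1 = (0, -2, -3, -2); ‖w_1‖ = 4.1231, so e_1 = (0.0000, -0.4851, -0.7276, -0.4851).
e_1·w_2 = 0.0000·3 + (-0.4851)·3 + (-0.7276)·1 + (-0.4851)·(-2) = -1.2127.
u_2 = w_2 + 1.2127·e_1 = (3.0000, 2.4118, 0.1176, -2.5882).
‖u_2‖ = 4.6400, so e_2 = (0.6466, 0.5198, 0.0254, -0.5578).
e_1·w_3 = 0.0000·0 + (-0.4851)·4 + (-0.7276)·0 + (-0.4851)·1 = -2.4254; e_2·w_3 = 0.6466·0 + 0.5198·4 + 0.0254·0 + (-0.5578)·1 = 1.5213.
u_3 = w_3 + 2.4254·e_1 − 1.5213·e_2 = (-0.9836, 2.0328, -1.8033, 0.6721).
‖u_3‖ = 2.9670, so e_3 = (-0.3315, 0.6851, -0.6078, 0.2265).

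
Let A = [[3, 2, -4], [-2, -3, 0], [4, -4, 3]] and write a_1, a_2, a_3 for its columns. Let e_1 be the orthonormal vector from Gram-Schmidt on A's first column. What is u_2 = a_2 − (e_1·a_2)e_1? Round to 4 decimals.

u_2 = (2.4138, -3.2759, -3.4483)

a_1 = (3, -2, 4); ‖a_1‖ = 5.3852, so e_1 = (0.5571, -0.3714, 0.7428).
e_1·a_2 = 0.5571·2 + (-0.3714)·(-3) + 0.7428·(-4) = -0.7428.
u_2 = a_2 + 0.7428·e_1 = (2.4138, -3.2759, -3.4483).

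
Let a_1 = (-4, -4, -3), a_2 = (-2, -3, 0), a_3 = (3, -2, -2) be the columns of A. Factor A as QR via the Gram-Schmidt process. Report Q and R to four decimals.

q_1 = a_1/‖a_1‖ = (-4, -4, -3)/6.4031 = (-0.6247, -0.6247, -0.4685).
r_{12} = q_1·a_2 = 3.1235.
u_2 = a_2 − 3.1235·q_1 = (-0.0488, -1.0488, 1.4634).
‖u_2‖ = 1.8011, so q_2 = (-0.0271, -0.5823, 0.8125).
r_{13} = q_1·a_3 = 0.3123; r_{23} = q_2·a_3 = -0.5417.
u_3 = a_3 − 0.3123·q_1 + 0.5417·q_2 = (3.1805, -2.1203, -1.4135).
‖u_3‖ = 4.0754, so q_3 = (0.7804, -0.5203, -0.3468).

Q = [[-0.6247, -0.0271, 0.7804], [-0.6247, -0.5823, -0.5203], [-0.4685, 0.8125, -0.3468]], R = [[6.4031, 3.1235, 0.3123], [0.0000, 1.8011, -0.5417], [0.0000, 0.0000, 4.0754]]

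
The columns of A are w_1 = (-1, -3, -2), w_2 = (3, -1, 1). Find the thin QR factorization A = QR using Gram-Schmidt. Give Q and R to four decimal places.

w_1 = (-1, -3, -2); ‖w_1‖ = 3.7417, so q_1 = (-0.2673, -0.8018, -0.5345).
q_1·w_2 = (-0.2673)·3 + (-0.8018)·(-1) + (-0.5345)·1 = -0.5345.
u_2 = w_2 + 0.5345·q_1 = (2.8571, -1.4286, 0.7143).
‖u_2‖ = 3.2733, so q_2 = (0.8729, -0.4364, 0.2182).

Q = [[-0.2673, 0.8729], [-0.8018, -0.4364], [-0.5345, 0.2182]], R = [[3.7417, -0.5345], [0.0000, 3.2733]]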